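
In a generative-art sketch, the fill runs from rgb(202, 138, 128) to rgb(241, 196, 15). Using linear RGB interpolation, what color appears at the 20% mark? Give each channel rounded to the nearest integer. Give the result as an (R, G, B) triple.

20% corresponds to t = 0.2.
R = 202 + 0.2 × (241 − 202) = 202 + 0.2 × 39 = 209.8 → 210
G = 138 + 0.2 × (196 − 138) = 138 + 0.2 × 58 = 149.6 → 150
B = 128 + 0.2 × (15 − 128) = 128 + 0.2 × -113 = 105.4 → 105

(210, 150, 105)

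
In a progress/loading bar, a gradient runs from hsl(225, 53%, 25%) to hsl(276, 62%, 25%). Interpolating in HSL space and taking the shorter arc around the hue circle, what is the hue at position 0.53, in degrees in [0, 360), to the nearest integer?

Hue arc: Δh = 276 − 225 = 51° (|Δh| ≤ 180, already the shorter path).
H = 225 + 0.53 × (51) = 252.03 → 252°

252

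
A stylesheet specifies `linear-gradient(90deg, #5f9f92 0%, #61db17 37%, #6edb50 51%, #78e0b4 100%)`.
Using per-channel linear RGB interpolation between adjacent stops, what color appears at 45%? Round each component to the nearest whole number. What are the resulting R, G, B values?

(104, 219, 56)

45% lies between the 37% and 51% stops, so the local fraction is t = (45 − 37)/(51 − 37) = 8/14 ≈ 0.5714.
#61db17 → (97, 219, 23); #6edb50 → (110, 219, 80).
R = 97 + 0.5714 × (110 − 97) = 104.428 → 104
G = 219 + 0.5714 × (219 − 219) = 219 → 219
B = 23 + 0.5714 × (80 − 23) = 55.57 → 56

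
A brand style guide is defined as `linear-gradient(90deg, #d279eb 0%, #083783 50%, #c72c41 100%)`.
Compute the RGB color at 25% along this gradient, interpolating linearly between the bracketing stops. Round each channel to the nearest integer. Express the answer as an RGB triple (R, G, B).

25% lies between the 0% and 50% stops, so the local fraction is t = (25 − 0)/(50 − 0) = 25/50 ≈ 0.5.
#d279eb → (210, 121, 235); #083783 → (8, 55, 131).
R = 210 + 0.5 × (8 − 210) = 109 → 109
G = 121 + 0.5 × (55 − 121) = 88 → 88
B = 235 + 0.5 × (131 − 235) = 183 → 183

(109, 88, 183)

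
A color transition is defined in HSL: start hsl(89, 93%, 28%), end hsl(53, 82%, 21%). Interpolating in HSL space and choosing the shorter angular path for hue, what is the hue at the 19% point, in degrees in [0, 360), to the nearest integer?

82

Hue arc: Δh = 53 − 89 = -36° (|Δh| ≤ 180, already the shorter path).
H = 89 + 0.19 × (-36) = 82.16 → 82°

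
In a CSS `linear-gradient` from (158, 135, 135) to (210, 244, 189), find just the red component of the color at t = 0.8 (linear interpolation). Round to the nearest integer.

R = 158 + 0.8 × (210 − 158) = 199.6 → 200

200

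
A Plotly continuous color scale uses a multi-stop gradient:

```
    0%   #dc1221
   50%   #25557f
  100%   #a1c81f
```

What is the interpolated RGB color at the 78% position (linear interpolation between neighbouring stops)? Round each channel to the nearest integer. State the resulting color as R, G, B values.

78% lies between the 50% and 100% stops, so the local fraction is t = (78 − 50)/(100 − 50) = 28/50 ≈ 0.56.
#25557f → (37, 85, 127); #a1c81f → (161, 200, 31).
R = 37 + 0.56 × (161 − 37) = 106.44 → 106
G = 85 + 0.56 × (200 − 85) = 149.4 → 149
B = 127 + 0.56 × (31 − 127) = 73.24 → 73

(106, 149, 73)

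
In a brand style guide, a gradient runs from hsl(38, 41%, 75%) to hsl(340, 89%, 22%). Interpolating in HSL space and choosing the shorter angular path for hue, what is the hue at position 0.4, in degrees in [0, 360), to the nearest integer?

Hue: 340 − 38 = 302°, but |302| > 180 so the shorter arc goes the other way: Δh = 302 − 360 = -58°.
H = 38 + 0.4 × (-58) = 14.8 → 15°

15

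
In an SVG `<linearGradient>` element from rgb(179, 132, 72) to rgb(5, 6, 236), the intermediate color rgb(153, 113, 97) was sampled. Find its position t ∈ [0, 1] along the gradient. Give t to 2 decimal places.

0.15

Invert the lerp on the R channel (largest span, 174): t = (153 − 179) / (5 − 179) = -26/-174 = 0.14943.
Check on G: (113 − 132)/(6 − 132) = 0.1508 ✓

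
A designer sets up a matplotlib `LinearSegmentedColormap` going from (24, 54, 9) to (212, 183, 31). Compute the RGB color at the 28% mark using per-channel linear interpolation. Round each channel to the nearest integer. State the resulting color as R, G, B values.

(77, 90, 15)

28% corresponds to t = 0.28.
R = 24 + 0.28 × (212 − 24) = 24 + 0.28 × 188 = 76.64 → 77
G = 54 + 0.28 × (183 − 54) = 54 + 0.28 × 129 = 90.12 → 90
B = 9 + 0.28 × (31 − 9) = 9 + 0.28 × 22 = 15.16 → 15
So the blended color is (77, 90, 15), about #4d5a0f.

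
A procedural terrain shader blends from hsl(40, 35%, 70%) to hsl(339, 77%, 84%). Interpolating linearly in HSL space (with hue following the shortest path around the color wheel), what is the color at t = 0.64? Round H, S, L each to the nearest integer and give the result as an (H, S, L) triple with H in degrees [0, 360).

(1, 62, 79)

Hue: 339 − 40 = 299°, but |299| > 180 so the shorter arc goes the other way: Δh = 299 − 360 = -61°.
H = 40 + 0.64 × (-61) = 0.96 → 1°
S = 35 + 0.64 × (77 − 35) = 61.88 → 62%
L = 70 + 0.64 × (84 − 70) = 78.96 → 79%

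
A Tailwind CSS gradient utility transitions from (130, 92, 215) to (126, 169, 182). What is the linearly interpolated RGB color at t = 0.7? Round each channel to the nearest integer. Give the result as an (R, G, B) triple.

(127, 146, 192)

R = 130 + 0.7 × (126 − 130) = 130 + 0.7 × -4 = 127.2 → 127
G = 92 + 0.7 × (169 − 92) = 92 + 0.7 × 77 = 145.9 → 146
B = 215 + 0.7 × (182 − 215) = 215 + 0.7 × -33 = 191.9 → 192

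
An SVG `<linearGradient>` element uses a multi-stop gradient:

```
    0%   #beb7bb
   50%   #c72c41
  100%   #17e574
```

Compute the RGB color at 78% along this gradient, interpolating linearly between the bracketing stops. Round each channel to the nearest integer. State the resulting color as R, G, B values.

78% lies between the 50% and 100% stops, so the local fraction is t = (78 − 50)/(100 − 50) = 28/50 ≈ 0.56.
#c72c41 → (199, 44, 65); #17e574 → (23, 229, 116).
R = 199 + 0.56 × (23 − 199) = 100.44 → 100
G = 44 + 0.56 × (229 − 44) = 147.6 → 148
B = 65 + 0.56 × (116 − 65) = 93.56 → 94

(100, 148, 94)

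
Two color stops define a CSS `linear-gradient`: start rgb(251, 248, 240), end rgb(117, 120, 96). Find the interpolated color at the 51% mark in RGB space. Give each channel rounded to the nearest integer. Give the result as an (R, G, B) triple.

(183, 183, 167)

51% corresponds to t = 0.51.
R = 251 + 0.51 × (117 − 251) = 251 + 0.51 × -134 = 182.66 → 183
G = 248 + 0.51 × (120 − 248) = 248 + 0.51 × -128 = 182.72 → 183
B = 240 + 0.51 × (96 − 240) = 240 + 0.51 × -144 = 166.56 → 167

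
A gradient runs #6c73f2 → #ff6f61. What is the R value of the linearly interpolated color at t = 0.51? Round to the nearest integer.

183

R₁ = 108 (from #6c73f2), R₂ = 255 (from #ff6f61).
R = 108 + 0.51 × (255 − 108) = 182.97 → 183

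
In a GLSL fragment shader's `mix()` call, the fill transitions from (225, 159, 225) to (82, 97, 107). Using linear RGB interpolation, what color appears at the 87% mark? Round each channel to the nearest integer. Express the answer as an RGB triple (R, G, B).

87% corresponds to t = 0.87.
R = 225 + 0.87 × (82 − 225) = 225 + 0.87 × -143 = 100.59 → 101
G = 159 + 0.87 × (97 − 159) = 159 + 0.87 × -62 = 105.06 → 105
B = 225 + 0.87 × (107 − 225) = 225 + 0.87 × -118 = 122.34 → 122
So the blended color is (101, 105, 122), about #65697a.

(101, 105, 122)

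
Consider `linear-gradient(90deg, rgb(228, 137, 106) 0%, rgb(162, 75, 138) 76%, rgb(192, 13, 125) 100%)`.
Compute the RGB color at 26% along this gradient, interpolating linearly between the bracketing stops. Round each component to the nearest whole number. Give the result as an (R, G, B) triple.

26% lies between the 0% and 76% stops, so the local fraction is t = (26 − 0)/(76 − 0) = 26/76 ≈ 0.3421.
R = 228 + 0.3421 × (162 − 228) = 205.421 → 205
G = 137 + 0.3421 × (75 − 137) = 115.79 → 116
B = 106 + 0.3421 × (138 − 106) = 116.947 → 117

(205, 116, 117)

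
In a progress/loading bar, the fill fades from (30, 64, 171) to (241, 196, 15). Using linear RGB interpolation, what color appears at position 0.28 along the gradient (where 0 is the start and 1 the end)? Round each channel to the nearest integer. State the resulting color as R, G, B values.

(89, 101, 127)

R = 30 + 0.28 × (241 − 30) = 30 + 0.28 × 211 = 89.08 → 89
G = 64 + 0.28 × (196 − 64) = 64 + 0.28 × 132 = 100.96 → 101
B = 171 + 0.28 × (15 − 171) = 171 + 0.28 × -156 = 127.32 → 127
So the blended color is (89, 101, 127), about #59657f.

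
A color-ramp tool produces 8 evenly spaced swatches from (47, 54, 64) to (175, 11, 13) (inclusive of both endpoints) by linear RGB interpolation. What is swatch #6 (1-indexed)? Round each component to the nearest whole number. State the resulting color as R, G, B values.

With 8 swatches and endpoints inclusive, swatch 6 sits at t = (6 − 1)/(8 − 1) = 5/7 ≈ 0.7143.
R = 47 + 0.7143 × (175 − 47) = 138.43 → 138
G = 54 + 0.7143 × (11 − 54) = 23.285 → 23
B = 64 + 0.7143 × (13 − 64) = 27.571 → 28

(138, 23, 28)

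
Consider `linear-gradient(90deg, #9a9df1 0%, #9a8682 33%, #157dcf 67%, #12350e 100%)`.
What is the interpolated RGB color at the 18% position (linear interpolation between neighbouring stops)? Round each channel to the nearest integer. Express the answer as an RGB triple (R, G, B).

18% lies between the 0% and 33% stops, so the local fraction is t = (18 − 0)/(33 − 0) = 18/33 ≈ 0.5455.
#9a9df1 → (154, 157, 241); #9a8682 → (154, 134, 130).
R = 154 + 0.5455 × (154 − 154) = 154 → 154
G = 157 + 0.5455 × (134 − 157) = 144.453 → 144
B = 241 + 0.5455 × (130 − 241) = 180.45 → 180

(154, 144, 180)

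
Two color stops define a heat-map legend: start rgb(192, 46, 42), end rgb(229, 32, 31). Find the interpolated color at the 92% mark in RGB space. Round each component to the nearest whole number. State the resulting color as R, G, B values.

92% corresponds to t = 0.92.
R = 192 + 0.92 × (229 − 192) = 192 + 0.92 × 37 = 226.04 → 226
G = 46 + 0.92 × (32 − 46) = 46 + 0.92 × -14 = 33.12 → 33
B = 42 + 0.92 × (31 − 42) = 42 + 0.92 × -11 = 31.88 → 32
So the blended color is (226, 33, 32), about #e22120.

(226, 33, 32)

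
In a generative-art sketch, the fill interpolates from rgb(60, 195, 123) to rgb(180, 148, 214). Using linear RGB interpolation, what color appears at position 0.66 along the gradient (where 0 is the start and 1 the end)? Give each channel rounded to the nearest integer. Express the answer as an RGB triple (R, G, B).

R = 60 + 0.66 × (180 − 60) = 60 + 0.66 × 120 = 139.2 → 139
G = 195 + 0.66 × (148 − 195) = 195 + 0.66 × -47 = 163.98 → 164
B = 123 + 0.66 × (214 − 123) = 123 + 0.66 × 91 = 183.06 → 183

(139, 164, 183)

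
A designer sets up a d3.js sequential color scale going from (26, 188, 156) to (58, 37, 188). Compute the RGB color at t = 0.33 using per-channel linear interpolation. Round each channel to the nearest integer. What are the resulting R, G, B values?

(37, 138, 167)

R = 26 + 0.33 × (58 − 26) = 26 + 0.33 × 32 = 36.56 → 37
G = 188 + 0.33 × (37 − 188) = 188 + 0.33 × -151 = 138.17 → 138
B = 156 + 0.33 × (188 − 156) = 156 + 0.33 × 32 = 166.56 → 167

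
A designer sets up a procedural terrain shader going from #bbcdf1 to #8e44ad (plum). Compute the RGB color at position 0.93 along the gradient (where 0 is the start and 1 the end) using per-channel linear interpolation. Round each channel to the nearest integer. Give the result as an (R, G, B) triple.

(145, 78, 178)

#bbcdf1 → (187, 205, 241); #8e44ad → (142, 68, 173).
R = 187 + 0.93 × (142 − 187) = 187 + 0.93 × -45 = 145.15 → 145
G = 205 + 0.93 × (68 − 205) = 205 + 0.93 × -137 = 77.59 → 78
B = 241 + 0.93 × (173 − 241) = 241 + 0.93 × -68 = 177.76 → 178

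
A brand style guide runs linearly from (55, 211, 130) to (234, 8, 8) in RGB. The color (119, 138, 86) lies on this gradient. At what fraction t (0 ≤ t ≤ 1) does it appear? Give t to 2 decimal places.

0.36

Invert the lerp on the G channel (largest span, 203): t = (138 − 211) / (8 − 211) = -73/-203 = 0.35961.
Check on R: (119 − 55)/(234 − 55) = 0.3575 ✓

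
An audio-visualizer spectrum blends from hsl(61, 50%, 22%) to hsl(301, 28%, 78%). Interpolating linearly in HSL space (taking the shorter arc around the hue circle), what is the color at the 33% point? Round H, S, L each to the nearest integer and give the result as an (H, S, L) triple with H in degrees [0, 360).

(21, 43, 40)

Hue: 301 − 61 = 240°, but |240| > 180 so the shorter arc goes the other way: Δh = 240 − 360 = -120°.
H = 61 + 0.33 × (-120) = 21.4 → 21°
S = 50 + 0.33 × (28 − 50) = 42.74 → 43%
L = 22 + 0.33 × (78 − 22) = 40.48 → 40%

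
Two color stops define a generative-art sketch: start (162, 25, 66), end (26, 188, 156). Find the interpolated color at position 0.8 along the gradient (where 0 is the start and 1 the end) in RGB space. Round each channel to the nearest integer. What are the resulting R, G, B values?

(53, 155, 138)

R = 162 + 0.8 × (26 − 162) = 162 + 0.8 × -136 = 53.2 → 53
G = 25 + 0.8 × (188 − 25) = 25 + 0.8 × 163 = 155.4 → 155
B = 66 + 0.8 × (156 − 66) = 66 + 0.8 × 90 = 138 → 138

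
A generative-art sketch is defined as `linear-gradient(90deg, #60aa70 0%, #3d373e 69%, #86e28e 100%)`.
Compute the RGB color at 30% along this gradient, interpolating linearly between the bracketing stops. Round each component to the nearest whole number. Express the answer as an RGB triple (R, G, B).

(81, 120, 90)

30% lies between the 0% and 69% stops, so the local fraction is t = (30 − 0)/(69 − 0) = 30/69 ≈ 0.4348.
#60aa70 → (96, 170, 112); #3d373e → (61, 55, 62).
R = 96 + 0.4348 × (61 − 96) = 80.782 → 81
G = 170 + 0.4348 × (55 − 170) = 119.998 → 120
B = 112 + 0.4348 × (62 − 112) = 90.26 → 90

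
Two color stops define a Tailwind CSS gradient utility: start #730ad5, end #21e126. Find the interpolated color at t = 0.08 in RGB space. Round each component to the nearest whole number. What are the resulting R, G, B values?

#730ad5 → (115, 10, 213); #21e126 → (33, 225, 38).
R = 115 + 0.08 × (33 − 115) = 115 + 0.08 × -82 = 108.44 → 108
G = 10 + 0.08 × (225 − 10) = 10 + 0.08 × 215 = 27.2 → 27
B = 213 + 0.08 × (38 − 213) = 213 + 0.08 × -175 = 199 → 199
So the blended color is (108, 27, 199), about #6c1bc7.

(108, 27, 199)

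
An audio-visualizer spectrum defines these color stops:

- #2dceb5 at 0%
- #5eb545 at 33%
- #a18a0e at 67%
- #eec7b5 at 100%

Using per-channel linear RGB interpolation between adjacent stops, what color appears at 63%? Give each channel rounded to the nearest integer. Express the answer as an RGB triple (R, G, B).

(153, 143, 20)

63% lies between the 33% and 67% stops, so the local fraction is t = (63 − 33)/(67 − 33) = 30/34 ≈ 0.8824.
#5eb545 → (94, 181, 69); #a18a0e → (161, 138, 14).
R = 94 + 0.8824 × (161 − 94) = 153.121 → 153
G = 181 + 0.8824 × (138 − 181) = 143.057 → 143
B = 69 + 0.8824 × (14 − 69) = 20.468 → 20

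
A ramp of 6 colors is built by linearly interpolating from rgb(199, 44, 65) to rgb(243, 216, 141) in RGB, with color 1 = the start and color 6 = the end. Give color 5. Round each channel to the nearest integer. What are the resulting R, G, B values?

(234, 182, 126)

With 6 swatches and endpoints inclusive, swatch 5 sits at t = (5 − 1)/(6 − 1) = 4/5 ≈ 0.8.
R = 199 + 0.8 × (243 − 199) = 234.2 → 234
G = 44 + 0.8 × (216 − 44) = 181.6 → 182
B = 65 + 0.8 × (141 − 65) = 125.8 → 126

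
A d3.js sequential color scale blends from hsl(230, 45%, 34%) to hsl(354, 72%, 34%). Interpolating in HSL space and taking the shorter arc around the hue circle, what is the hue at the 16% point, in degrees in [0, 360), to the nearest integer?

Hue arc: Δh = 354 − 230 = 124° (|Δh| ≤ 180, already the shorter path).
H = 230 + 0.16 × (124) = 249.84 → 250°

250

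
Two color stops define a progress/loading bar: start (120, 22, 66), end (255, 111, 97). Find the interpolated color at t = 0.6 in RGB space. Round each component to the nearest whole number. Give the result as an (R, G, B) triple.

R = 120 + 0.6 × (255 − 120) = 120 + 0.6 × 135 = 201 → 201
G = 22 + 0.6 × (111 − 22) = 22 + 0.6 × 89 = 75.4 → 75
B = 66 + 0.6 × (97 − 66) = 66 + 0.6 × 31 = 84.6 → 85

(201, 75, 85)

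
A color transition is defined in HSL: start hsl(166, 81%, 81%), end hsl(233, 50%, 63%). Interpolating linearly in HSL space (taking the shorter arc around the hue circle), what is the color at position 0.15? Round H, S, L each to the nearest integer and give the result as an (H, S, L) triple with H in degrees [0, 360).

Hue arc: Δh = 233 − 166 = 67° (|Δh| ≤ 180, already the shorter path).
H = 166 + 0.15 × (67) = 176.05 → 176°
S = 81 + 0.15 × (50 − 81) = 76.35 → 76%
L = 81 + 0.15 × (63 − 81) = 78.3 → 78%

(176, 76, 78)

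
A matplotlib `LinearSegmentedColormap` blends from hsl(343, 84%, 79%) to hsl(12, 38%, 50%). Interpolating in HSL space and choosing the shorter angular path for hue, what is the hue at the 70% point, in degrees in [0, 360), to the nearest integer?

Hue: 12 − 343 = -331°, but |-331| > 180 so the shorter arc goes the other way: Δh = -331 + 360 = 29°.
H = 343 + 0.7 × (29) = 363.3 → 363 → 363 mod 360 = 3°

3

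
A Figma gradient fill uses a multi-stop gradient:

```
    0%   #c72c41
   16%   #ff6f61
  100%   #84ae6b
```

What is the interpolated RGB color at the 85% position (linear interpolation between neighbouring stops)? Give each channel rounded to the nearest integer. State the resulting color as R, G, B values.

(154, 163, 105)

85% lies between the 16% and 100% stops, so the local fraction is t = (85 − 16)/(100 − 16) = 69/84 ≈ 0.8214.
#ff6f61 → (255, 111, 97); #84ae6b → (132, 174, 107).
R = 255 + 0.8214 × (132 − 255) = 153.968 → 154
G = 111 + 0.8214 × (174 − 111) = 162.748 → 163
B = 97 + 0.8214 × (107 − 97) = 105.214 → 105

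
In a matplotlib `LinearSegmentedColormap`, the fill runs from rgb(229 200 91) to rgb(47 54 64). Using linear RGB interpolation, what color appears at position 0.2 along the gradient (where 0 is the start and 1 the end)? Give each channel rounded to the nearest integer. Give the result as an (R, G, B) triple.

R = 229 + 0.2 × (47 − 229) = 229 + 0.2 × -182 = 192.6 → 193
G = 200 + 0.2 × (54 − 200) = 200 + 0.2 × -146 = 170.8 → 171
B = 91 + 0.2 × (64 − 91) = 91 + 0.2 × -27 = 85.6 → 86

(193, 171, 86)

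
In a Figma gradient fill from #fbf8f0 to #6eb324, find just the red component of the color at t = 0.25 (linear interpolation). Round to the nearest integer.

216

R₁ = 251 (from #fbf8f0), R₂ = 110 (from #6eb324).
R = 251 + 0.25 × (110 − 251) = 215.75 → 216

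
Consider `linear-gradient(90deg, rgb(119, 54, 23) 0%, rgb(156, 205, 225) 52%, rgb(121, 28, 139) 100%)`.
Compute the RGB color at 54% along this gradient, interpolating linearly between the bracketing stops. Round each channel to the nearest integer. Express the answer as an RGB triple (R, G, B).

(155, 198, 221)

54% lies between the 52% and 100% stops, so the local fraction is t = (54 − 52)/(100 − 52) = 2/48 ≈ 0.0417.
R = 156 + 0.0417 × (121 − 156) = 154.541 → 155
G = 205 + 0.0417 × (28 − 205) = 197.619 → 198
B = 225 + 0.0417 × (139 − 225) = 221.414 → 221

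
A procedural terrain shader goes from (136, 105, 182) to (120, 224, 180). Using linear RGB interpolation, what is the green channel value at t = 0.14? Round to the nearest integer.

G = 105 + 0.14 × (224 − 105) = 121.66 → 122

122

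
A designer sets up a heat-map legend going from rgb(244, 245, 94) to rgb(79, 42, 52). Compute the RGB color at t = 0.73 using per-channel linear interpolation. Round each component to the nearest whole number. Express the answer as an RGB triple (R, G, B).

(124, 97, 63)

R = 244 + 0.73 × (79 − 244) = 244 + 0.73 × -165 = 123.55 → 124
G = 245 + 0.73 × (42 − 245) = 245 + 0.73 × -203 = 96.81 → 97
B = 94 + 0.73 × (52 − 94) = 94 + 0.73 × -42 = 63.34 → 63
So the blended color is (124, 97, 63), about #7c613f.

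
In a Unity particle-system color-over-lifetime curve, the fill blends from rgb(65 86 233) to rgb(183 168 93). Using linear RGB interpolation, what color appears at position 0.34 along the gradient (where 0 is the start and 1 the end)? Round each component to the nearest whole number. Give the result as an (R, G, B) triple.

(105, 114, 185)

R = 65 + 0.34 × (183 − 65) = 65 + 0.34 × 118 = 105.12 → 105
G = 86 + 0.34 × (168 − 86) = 86 + 0.34 × 82 = 113.88 → 114
B = 233 + 0.34 × (93 − 233) = 233 + 0.34 × -140 = 185.4 → 185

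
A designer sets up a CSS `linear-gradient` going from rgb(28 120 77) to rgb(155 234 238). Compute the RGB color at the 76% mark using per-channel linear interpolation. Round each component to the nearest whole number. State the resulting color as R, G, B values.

(125, 207, 199)

76% corresponds to t = 0.76.
R = 28 + 0.76 × (155 − 28) = 28 + 0.76 × 127 = 124.52 → 125
G = 120 + 0.76 × (234 − 120) = 120 + 0.76 × 114 = 206.64 → 207
B = 77 + 0.76 × (238 − 77) = 77 + 0.76 × 161 = 199.36 → 199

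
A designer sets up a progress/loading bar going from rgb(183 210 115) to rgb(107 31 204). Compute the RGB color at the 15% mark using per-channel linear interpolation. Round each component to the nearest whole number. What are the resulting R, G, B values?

(172, 183, 128)

15% corresponds to t = 0.15.
R = 183 + 0.15 × (107 − 183) = 183 + 0.15 × -76 = 171.6 → 172
G = 210 + 0.15 × (31 − 210) = 210 + 0.15 × -179 = 183.15 → 183
B = 115 + 0.15 × (204 − 115) = 115 + 0.15 × 89 = 128.35 → 128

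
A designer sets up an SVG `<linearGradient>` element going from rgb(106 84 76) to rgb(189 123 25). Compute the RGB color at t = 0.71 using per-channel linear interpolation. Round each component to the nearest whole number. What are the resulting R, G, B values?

R = 106 + 0.71 × (189 − 106) = 106 + 0.71 × 83 = 164.93 → 165
G = 84 + 0.71 × (123 − 84) = 84 + 0.71 × 39 = 111.69 → 112
B = 76 + 0.71 × (25 − 76) = 76 + 0.71 × -51 = 39.79 → 40
So the blended color is (165, 112, 40), about #a57028.

(165, 112, 40)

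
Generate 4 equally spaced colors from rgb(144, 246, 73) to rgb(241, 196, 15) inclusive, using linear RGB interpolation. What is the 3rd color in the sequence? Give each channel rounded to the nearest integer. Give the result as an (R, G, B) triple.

With 4 swatches and endpoints inclusive, swatch 3 sits at t = (3 − 1)/(4 − 1) = 2/3 ≈ 0.6667.
R = 144 + 0.6667 × (241 − 144) = 208.67 → 209
G = 246 + 0.6667 × (196 − 246) = 212.665 → 213
B = 73 + 0.6667 × (15 − 73) = 34.331 → 34

(209, 213, 34)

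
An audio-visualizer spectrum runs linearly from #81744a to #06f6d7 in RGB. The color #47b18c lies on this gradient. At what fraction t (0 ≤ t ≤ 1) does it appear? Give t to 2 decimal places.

Invert the lerp on the B channel (largest span, 141): t = (140 − 74) / (215 − 74) = 66/141 = 0.46809.
Check on R: (71 − 129)/(6 − 129) = 0.4715 ✓

0.47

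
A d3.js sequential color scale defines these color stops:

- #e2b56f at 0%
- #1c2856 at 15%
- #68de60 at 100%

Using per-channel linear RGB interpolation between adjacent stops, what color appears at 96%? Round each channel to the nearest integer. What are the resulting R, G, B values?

(100, 213, 96)

96% lies between the 15% and 100% stops, so the local fraction is t = (96 − 15)/(100 − 15) = 81/85 ≈ 0.9529.
#1c2856 → (28, 40, 86); #68de60 → (104, 222, 96).
R = 28 + 0.9529 × (104 − 28) = 100.42 → 100
G = 40 + 0.9529 × (222 − 40) = 213.428 → 213
B = 86 + 0.9529 × (96 − 86) = 95.529 → 96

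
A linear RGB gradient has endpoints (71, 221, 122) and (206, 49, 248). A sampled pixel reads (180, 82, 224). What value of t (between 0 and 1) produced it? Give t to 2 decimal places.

0.81

Invert the lerp on the G channel (largest span, 172): t = (82 − 221) / (49 − 221) = -139/-172 = 0.80814.
Check on R: (180 − 71)/(206 − 71) = 0.8074 ✓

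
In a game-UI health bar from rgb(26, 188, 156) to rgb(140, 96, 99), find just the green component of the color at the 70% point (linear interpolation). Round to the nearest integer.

G = 188 + 0.7 × (96 − 188) = 123.6 → 124

124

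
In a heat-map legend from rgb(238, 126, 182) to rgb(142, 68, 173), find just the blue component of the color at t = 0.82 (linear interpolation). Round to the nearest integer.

175

B = 182 + 0.82 × (173 − 182) = 174.62 → 175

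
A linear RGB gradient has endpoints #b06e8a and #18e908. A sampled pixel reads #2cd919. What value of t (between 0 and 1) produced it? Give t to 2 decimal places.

Invert the lerp on the R channel (largest span, 152): t = (44 − 176) / (24 − 176) = -132/-152 = 0.86842.
Check on G: (217 − 110)/(233 − 110) = 0.8699 ✓

0.87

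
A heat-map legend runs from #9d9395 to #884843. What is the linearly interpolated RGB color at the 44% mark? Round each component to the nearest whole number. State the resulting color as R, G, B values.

#9d9395 → (157, 147, 149); #884843 → (136, 72, 67).
44% corresponds to t = 0.44.
R = 157 + 0.44 × (136 − 157) = 157 + 0.44 × -21 = 147.76 → 148
G = 147 + 0.44 × (72 − 147) = 147 + 0.44 × -75 = 114 → 114
B = 149 + 0.44 × (67 − 149) = 149 + 0.44 × -82 = 112.92 → 113
So the blended color is (148, 114, 113), about #947271.

(148, 114, 113)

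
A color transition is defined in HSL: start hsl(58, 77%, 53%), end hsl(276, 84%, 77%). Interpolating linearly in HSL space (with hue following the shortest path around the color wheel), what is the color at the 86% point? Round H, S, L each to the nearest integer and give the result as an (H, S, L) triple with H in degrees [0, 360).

Hue: 276 − 58 = 218°, but |218| > 180 so the shorter arc goes the other way: Δh = 218 − 360 = -142°.
H = 58 + 0.86 × (-142) = -64.12 → -64 → -64 mod 360 = 296°
S = 77 + 0.86 × (84 − 77) = 83.02 → 83%
L = 53 + 0.86 × (77 − 53) = 73.64 → 74%

(296, 83, 74)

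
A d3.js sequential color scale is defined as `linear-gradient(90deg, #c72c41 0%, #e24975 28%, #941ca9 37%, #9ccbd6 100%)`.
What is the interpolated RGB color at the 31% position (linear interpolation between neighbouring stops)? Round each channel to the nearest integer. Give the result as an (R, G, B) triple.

31% lies between the 28% and 37% stops, so the local fraction is t = (31 − 28)/(37 − 28) = 3/9 ≈ 0.3333.
#e24975 → (226, 73, 117); #941ca9 → (148, 28, 169).
R = 226 + 0.3333 × (148 − 226) = 200.003 → 200
G = 73 + 0.3333 × (28 − 73) = 58.002 → 58
B = 117 + 0.3333 × (169 − 117) = 134.332 → 134

(200, 58, 134)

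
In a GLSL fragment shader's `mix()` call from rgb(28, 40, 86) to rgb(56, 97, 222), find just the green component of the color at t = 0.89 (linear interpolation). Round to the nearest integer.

91

G = 40 + 0.89 × (97 − 40) = 90.73 → 91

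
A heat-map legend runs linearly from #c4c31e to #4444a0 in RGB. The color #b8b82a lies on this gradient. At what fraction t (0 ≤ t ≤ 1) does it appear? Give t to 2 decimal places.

0.09

Invert the lerp on the B channel (largest span, 130): t = (42 − 30) / (160 − 30) = 12/130 = 0.092308.
Check on R: (184 − 196)/(68 − 196) = 0.09375 ✓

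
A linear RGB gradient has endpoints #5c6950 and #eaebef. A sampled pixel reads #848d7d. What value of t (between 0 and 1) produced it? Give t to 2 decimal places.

0.28

Invert the lerp on the B channel (largest span, 159): t = (125 − 80) / (239 − 80) = 45/159 = 0.28302.
Check on R: (132 − 92)/(234 − 92) = 0.2817 ✓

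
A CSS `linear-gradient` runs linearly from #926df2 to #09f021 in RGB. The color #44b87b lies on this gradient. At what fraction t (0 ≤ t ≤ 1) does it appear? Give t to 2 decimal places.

0.57

Invert the lerp on the B channel (largest span, 209): t = (123 − 242) / (33 − 242) = -119/-209 = 0.56938.
Check on R: (68 − 146)/(9 − 146) = 0.5693 ✓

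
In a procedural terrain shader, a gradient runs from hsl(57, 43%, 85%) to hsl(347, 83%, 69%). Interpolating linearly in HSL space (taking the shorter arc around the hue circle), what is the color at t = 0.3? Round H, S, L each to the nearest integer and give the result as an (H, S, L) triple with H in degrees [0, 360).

Hue: 347 − 57 = 290°, but |290| > 180 so the shorter arc goes the other way: Δh = 290 − 360 = -70°.
H = 57 + 0.3 × (-70) = 36 → 36°
S = 43 + 0.3 × (83 − 43) = 55 → 55%
L = 85 + 0.3 × (69 − 85) = 80.2 → 80%

(36, 55, 80)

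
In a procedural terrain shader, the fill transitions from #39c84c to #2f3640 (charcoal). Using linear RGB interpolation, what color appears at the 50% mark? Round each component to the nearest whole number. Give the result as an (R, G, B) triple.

#39c84c → (57, 200, 76); #2f3640 → (47, 54, 64).
50% corresponds to t = 0.5.
R = 57 + 0.5 × (47 − 57) = 57 + 0.5 × -10 = 52 → 52
G = 200 + 0.5 × (54 − 200) = 200 + 0.5 × -146 = 127 → 127
B = 76 + 0.5 × (64 − 76) = 76 + 0.5 × -12 = 70 → 70
So the blended color is (52, 127, 70), about #347f46.

(52, 127, 70)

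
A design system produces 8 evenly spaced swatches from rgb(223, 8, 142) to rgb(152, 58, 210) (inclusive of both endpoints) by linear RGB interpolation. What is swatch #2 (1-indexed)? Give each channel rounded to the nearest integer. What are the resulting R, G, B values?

With 8 swatches and endpoints inclusive, swatch 2 sits at t = (2 − 1)/(8 − 1) = 1/7 ≈ 0.1429.
R = 223 + 0.1429 × (152 − 223) = 212.854 → 213
G = 8 + 0.1429 × (58 − 8) = 15.145 → 15
B = 142 + 0.1429 × (210 − 142) = 151.717 → 152

(213, 15, 152)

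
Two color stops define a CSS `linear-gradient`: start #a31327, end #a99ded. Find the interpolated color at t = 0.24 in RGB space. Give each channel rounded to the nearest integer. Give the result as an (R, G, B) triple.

(164, 52, 87)

#a31327 → (163, 19, 39); #a99ded → (169, 157, 237).
R = 163 + 0.24 × (169 − 163) = 163 + 0.24 × 6 = 164.44 → 164
G = 19 + 0.24 × (157 − 19) = 19 + 0.24 × 138 = 52.12 → 52
B = 39 + 0.24 × (237 − 39) = 39 + 0.24 × 198 = 86.52 → 87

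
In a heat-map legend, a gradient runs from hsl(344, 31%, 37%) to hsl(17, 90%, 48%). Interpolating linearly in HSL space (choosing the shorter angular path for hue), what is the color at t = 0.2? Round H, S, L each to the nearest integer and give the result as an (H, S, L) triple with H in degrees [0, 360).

Hue: 17 − 344 = -327°, but |-327| > 180 so the shorter arc goes the other way: Δh = -327 + 360 = 33°.
H = 344 + 0.2 × (33) = 350.6 → 351°
S = 31 + 0.2 × (90 − 31) = 42.8 → 43%
L = 37 + 0.2 × (48 − 37) = 39.2 → 39%

(351, 43, 39)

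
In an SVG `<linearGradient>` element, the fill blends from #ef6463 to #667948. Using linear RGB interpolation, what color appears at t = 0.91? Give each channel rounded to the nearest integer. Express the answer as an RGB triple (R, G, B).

#ef6463 → (239, 100, 99); #667948 → (102, 121, 72).
R = 239 + 0.91 × (102 − 239) = 239 + 0.91 × -137 = 114.33 → 114
G = 100 + 0.91 × (121 − 100) = 100 + 0.91 × 21 = 119.11 → 119
B = 99 + 0.91 × (72 − 99) = 99 + 0.91 × -27 = 74.43 → 74

(114, 119, 74)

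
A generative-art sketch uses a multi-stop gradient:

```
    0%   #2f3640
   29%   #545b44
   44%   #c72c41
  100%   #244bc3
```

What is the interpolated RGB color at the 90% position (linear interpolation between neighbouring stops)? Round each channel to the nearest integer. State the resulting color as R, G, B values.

(65, 69, 172)

90% lies between the 44% and 100% stops, so the local fraction is t = (90 − 44)/(100 − 44) = 46/56 ≈ 0.8214.
#c72c41 → (199, 44, 65); #244bc3 → (36, 75, 195).
R = 199 + 0.8214 × (36 − 199) = 65.112 → 65
G = 44 + 0.8214 × (75 − 44) = 69.463 → 69
B = 65 + 0.8214 × (195 − 65) = 171.782 → 172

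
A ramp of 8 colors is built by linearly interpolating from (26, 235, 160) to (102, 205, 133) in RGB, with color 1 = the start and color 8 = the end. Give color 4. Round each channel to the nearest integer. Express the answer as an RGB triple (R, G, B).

With 8 swatches and endpoints inclusive, swatch 4 sits at t = (4 − 1)/(8 − 1) = 3/7 ≈ 0.4286.
R = 26 + 0.4286 × (102 − 26) = 58.574 → 59
G = 235 + 0.4286 × (205 − 235) = 222.142 → 222
B = 160 + 0.4286 × (133 − 160) = 148.428 → 148

(59, 222, 148)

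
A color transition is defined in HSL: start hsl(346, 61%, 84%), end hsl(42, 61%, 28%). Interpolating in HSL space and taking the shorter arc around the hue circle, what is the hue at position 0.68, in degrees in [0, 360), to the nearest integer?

24

Hue: 42 − 346 = -304°, but |-304| > 180 so the shorter arc goes the other way: Δh = -304 + 360 = 56°.
H = 346 + 0.68 × (56) = 384.08 → 384 → 384 mod 360 = 24°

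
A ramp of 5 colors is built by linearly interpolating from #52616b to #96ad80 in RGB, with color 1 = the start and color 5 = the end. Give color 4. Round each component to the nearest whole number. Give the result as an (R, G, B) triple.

With 5 swatches and endpoints inclusive, swatch 4 sits at t = (4 − 1)/(5 − 1) = 3/4 ≈ 0.75.
#52616b → (82, 97, 107); #96ad80 → (150, 173, 128).
R = 82 + 0.75 × (150 − 82) = 133 → 133
G = 97 + 0.75 × (173 − 97) = 154 → 154
B = 107 + 0.75 × (128 − 107) = 122.75 → 123

(133, 154, 123)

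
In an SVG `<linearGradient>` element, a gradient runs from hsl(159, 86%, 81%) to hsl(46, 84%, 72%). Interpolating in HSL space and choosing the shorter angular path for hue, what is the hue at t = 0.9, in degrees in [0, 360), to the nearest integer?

57

Hue arc: Δh = 46 − 159 = -113° (|Δh| ≤ 180, already the shorter path).
H = 159 + 0.9 × (-113) = 57.3 → 57°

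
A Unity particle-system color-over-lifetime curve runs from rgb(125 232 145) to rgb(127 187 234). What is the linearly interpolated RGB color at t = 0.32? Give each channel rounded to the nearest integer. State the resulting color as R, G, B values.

R = 125 + 0.32 × (127 − 125) = 125 + 0.32 × 2 = 125.64 → 126
G = 232 + 0.32 × (187 − 232) = 232 + 0.32 × -45 = 217.6 → 218
B = 145 + 0.32 × (234 − 145) = 145 + 0.32 × 89 = 173.48 → 173
So the blended color is (126, 218, 173), about #7edaad.

(126, 218, 173)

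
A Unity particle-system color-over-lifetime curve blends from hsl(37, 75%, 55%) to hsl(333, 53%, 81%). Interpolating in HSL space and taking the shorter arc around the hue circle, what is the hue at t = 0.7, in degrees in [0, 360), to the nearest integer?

352

Hue: 333 − 37 = 296°, but |296| > 180 so the shorter arc goes the other way: Δh = 296 − 360 = -64°.
H = 37 + 0.7 × (-64) = -7.8 → -8 → -8 mod 360 = 352°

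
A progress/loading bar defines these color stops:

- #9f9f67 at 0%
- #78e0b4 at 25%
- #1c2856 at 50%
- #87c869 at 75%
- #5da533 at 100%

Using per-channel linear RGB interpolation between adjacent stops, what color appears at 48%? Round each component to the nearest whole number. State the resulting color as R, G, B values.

(35, 55, 94)

48% lies between the 25% and 50% stops, so the local fraction is t = (48 − 25)/(50 − 25) = 23/25 ≈ 0.92.
#78e0b4 → (120, 224, 180); #1c2856 → (28, 40, 86).
R = 120 + 0.92 × (28 − 120) = 35.36 → 35
G = 224 + 0.92 × (40 − 224) = 54.72 → 55
B = 180 + 0.92 × (86 − 180) = 93.52 → 94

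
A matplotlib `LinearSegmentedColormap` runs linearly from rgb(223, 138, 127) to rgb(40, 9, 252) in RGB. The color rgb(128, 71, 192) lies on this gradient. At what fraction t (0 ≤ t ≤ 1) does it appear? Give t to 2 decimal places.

0.52

Invert the lerp on the R channel (largest span, 183): t = (128 − 223) / (40 − 223) = -95/-183 = 0.51913.
Check on G: (71 − 138)/(9 − 138) = 0.5194 ✓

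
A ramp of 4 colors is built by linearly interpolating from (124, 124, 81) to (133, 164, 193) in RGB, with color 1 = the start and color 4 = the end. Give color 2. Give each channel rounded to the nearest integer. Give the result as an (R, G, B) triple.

With 4 swatches and endpoints inclusive, swatch 2 sits at t = (2 − 1)/(4 − 1) = 1/3 ≈ 0.3333.
R = 124 + 0.3333 × (133 − 124) = 127 → 127
G = 124 + 0.3333 × (164 − 124) = 137.332 → 137
B = 81 + 0.3333 × (193 − 81) = 118.33 → 118

(127, 137, 118)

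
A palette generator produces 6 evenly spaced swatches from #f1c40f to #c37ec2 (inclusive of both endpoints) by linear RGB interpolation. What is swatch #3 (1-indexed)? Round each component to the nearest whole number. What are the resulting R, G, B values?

With 6 swatches and endpoints inclusive, swatch 3 sits at t = (3 − 1)/(6 − 1) = 2/5 ≈ 0.4.
#f1c40f → (241, 196, 15); #c37ec2 → (195, 126, 194).
R = 241 + 0.4 × (195 − 241) = 222.6 → 223
G = 196 + 0.4 × (126 − 196) = 168 → 168
B = 15 + 0.4 × (194 − 15) = 86.6 → 87

(223, 168, 87)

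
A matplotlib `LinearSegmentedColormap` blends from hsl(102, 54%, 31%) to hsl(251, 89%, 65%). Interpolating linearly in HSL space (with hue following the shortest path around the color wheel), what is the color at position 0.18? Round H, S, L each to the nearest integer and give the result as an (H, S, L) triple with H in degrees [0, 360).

(129, 60, 37)

Hue arc: Δh = 251 − 102 = 149° (|Δh| ≤ 180, already the shorter path).
H = 102 + 0.18 × (149) = 128.82 → 129°
S = 54 + 0.18 × (89 − 54) = 60.3 → 60%
L = 31 + 0.18 × (65 − 31) = 37.12 → 37%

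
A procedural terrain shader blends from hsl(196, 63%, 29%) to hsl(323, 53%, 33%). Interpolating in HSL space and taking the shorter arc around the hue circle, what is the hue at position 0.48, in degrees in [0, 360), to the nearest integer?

Hue arc: Δh = 323 − 196 = 127° (|Δh| ≤ 180, already the shorter path).
H = 196 + 0.48 × (127) = 256.96 → 257°

257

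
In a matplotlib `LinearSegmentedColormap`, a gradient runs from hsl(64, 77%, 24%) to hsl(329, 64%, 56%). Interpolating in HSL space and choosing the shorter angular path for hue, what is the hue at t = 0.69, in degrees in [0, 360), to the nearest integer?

Hue: 329 − 64 = 265°, but |265| > 180 so the shorter arc goes the other way: Δh = 265 − 360 = -95°.
H = 64 + 0.69 × (-95) = -1.55 → -2 → -2 mod 360 = 358°

358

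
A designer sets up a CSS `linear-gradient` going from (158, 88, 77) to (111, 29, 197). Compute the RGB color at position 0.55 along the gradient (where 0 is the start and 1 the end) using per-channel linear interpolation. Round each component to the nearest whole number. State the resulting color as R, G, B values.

(132, 56, 143)

R = 158 + 0.55 × (111 − 158) = 158 + 0.55 × -47 = 132.15 → 132
G = 88 + 0.55 × (29 − 88) = 88 + 0.55 × -59 = 55.55 → 56
B = 77 + 0.55 × (197 − 77) = 77 + 0.55 × 120 = 143 → 143
So the blended color is (132, 56, 143), about #84388f.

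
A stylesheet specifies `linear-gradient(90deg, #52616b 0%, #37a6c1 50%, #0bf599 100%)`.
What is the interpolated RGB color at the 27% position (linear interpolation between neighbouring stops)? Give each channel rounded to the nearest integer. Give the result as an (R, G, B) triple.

27% lies between the 0% and 50% stops, so the local fraction is t = (27 − 0)/(50 − 0) = 27/50 ≈ 0.54.
#52616b → (82, 97, 107); #37a6c1 → (55, 166, 193).
R = 82 + 0.54 × (55 − 82) = 67.42 → 67
G = 97 + 0.54 × (166 − 97) = 134.26 → 134
B = 107 + 0.54 × (193 − 107) = 153.44 → 153

(67, 134, 153)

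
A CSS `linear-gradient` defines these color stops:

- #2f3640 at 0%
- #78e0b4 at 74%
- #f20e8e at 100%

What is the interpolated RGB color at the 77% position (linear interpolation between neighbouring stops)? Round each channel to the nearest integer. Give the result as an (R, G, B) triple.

77% lies between the 74% and 100% stops, so the local fraction is t = (77 − 74)/(100 − 74) = 3/26 ≈ 0.1154.
#78e0b4 → (120, 224, 180); #f20e8e → (242, 14, 142).
R = 120 + 0.1154 × (242 − 120) = 134.079 → 134
G = 224 + 0.1154 × (14 − 224) = 199.766 → 200
B = 180 + 0.1154 × (142 − 180) = 175.615 → 176

(134, 200, 176)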